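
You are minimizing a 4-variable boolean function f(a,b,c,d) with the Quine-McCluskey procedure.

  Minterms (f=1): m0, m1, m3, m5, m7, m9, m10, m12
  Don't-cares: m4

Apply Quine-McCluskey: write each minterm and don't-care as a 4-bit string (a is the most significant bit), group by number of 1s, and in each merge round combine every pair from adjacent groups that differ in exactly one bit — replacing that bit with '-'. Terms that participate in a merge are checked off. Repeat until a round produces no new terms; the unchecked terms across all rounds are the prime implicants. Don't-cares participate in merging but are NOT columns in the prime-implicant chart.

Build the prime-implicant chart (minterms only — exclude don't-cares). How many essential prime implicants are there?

Round 0: 0000✓ 0001✓ 0011✓ 0100✓ 0101✓ 0111✓ 1001✓ 1010 1100✓
Round 1: -001 -100 0-00✓ 0-01✓ 0-11✓ 00-1✓ 000-✓ 01-1✓ 010-✓
Round 2: 0--1 0-0-
PIs = {-001, -100, 0--1, 0-0-, 1010}
Coverage chart:
  m0: 0-0- ←essential
  m1: -001,0--1,0-0-
  m3: 0--1 ←essential
  m5: 0--1,0-0-
  m7: 0--1 ←essential
  m9: -001 ←essential
  m10: 1010 ←essential
  m12: -100 ←essential
Essential: -001, -100, 0--1, 0-0-, 1010

5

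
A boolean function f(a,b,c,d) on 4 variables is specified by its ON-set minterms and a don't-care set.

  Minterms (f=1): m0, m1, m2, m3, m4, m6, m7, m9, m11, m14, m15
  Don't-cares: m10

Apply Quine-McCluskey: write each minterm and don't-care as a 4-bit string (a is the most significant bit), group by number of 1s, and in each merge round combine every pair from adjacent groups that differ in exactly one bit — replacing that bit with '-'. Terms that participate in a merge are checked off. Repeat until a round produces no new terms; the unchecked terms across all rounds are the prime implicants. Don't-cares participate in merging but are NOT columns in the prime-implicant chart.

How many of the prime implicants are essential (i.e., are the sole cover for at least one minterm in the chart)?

size-2^0 implicants → 0000(✓)  0001(✓)  0010(✓)  0011(✓)  0100(✓)  0110(✓)  0111(✓)  1001(✓)  1010(✓)  1011(✓)  1110(✓)  1111(✓)
size-2^1 implicants → -001(✓)  -010(✓)  -011(✓)  -110(✓)  -111(✓)  0-00(✓)  0-10(✓)  0-11(✓)  00-0(✓)  00-1(✓)  000-(✓)  001-(✓)  01-0(✓)  011-(✓)  1-10(✓)  1-11(✓)  10-1(✓)  101-(✓)  111-(✓)
size-2^2 implicants → --10(✓)  --11(✓)  -0-1  -01-(✓)  -11-(✓)  0--0  0-1-(✓)  00--  1-1-(✓)
size-2^3 implicants → --1-
Unchecked terms (primes): --1-, -0-1, 0--0, 00--
Minterm coverage:
  m0 ⊆ 0--0,00--
  m1 ⊆ -0-1,00--
  m2 ⊆ --1-,0--0,00--
  m3 ⊆ --1-,-0-1,00--
  m4 ⊆ 0--0 [E]
  m6 ⊆ --1-,0--0
  m7 ⊆ --1- [E]
  m9 ⊆ -0-1 [E]
  m11 ⊆ --1-,-0-1
  m14 ⊆ --1- [E]
  m15 ⊆ --1- [E]
E = {--1-, -0-1, 0--0}

3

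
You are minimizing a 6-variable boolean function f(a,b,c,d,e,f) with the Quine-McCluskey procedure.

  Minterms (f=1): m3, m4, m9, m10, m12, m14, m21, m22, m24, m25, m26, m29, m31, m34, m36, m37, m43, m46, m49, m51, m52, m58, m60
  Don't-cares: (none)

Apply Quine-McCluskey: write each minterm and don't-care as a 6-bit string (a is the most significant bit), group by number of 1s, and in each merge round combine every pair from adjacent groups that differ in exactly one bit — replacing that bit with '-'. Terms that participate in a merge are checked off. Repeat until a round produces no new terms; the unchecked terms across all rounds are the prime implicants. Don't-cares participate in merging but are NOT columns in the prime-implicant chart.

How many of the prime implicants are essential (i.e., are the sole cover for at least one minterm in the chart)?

size-2^0 implicants → 000011  000100(✓)  001001(✓)  001010(✓)  001100(✓)  001110(✓)  010101(✓)  010110  011000(✓)  011001(✓)  011010(✓)  011101(✓)  011111(✓)  100010  100100(✓)  100101(✓)  101011  101110(✓)  110001(✓)  110011(✓)  110100(✓)  111010(✓)  111100(✓)
size-2^1 implicants → -00100  -01110  -11010  0-1001  0-1010  00-100  001-10  0011-0  01-101  011-01  0110-0  01100-  0111-1  1-0100  10010-  11-100  1100-1
Unchecked terms (primes): -00100, -01110, -11010, 0-1001, 0-1010, 00-100, 000011, 001-10, 0011-0, 01-101, 010110, 011-01, 0110-0, 01100-, 0111-1, 1-0100, 100010, 10010-, 101011, 11-100, 1100-1
Minterm coverage:
  m3 ⊆ 000011 [E]
  m4 ⊆ -00100,00-100
  m9 ⊆ 0-1001 [E]
  m10 ⊆ 0-1010,001-10
  m12 ⊆ 00-100,0011-0
  m14 ⊆ -01110,001-10,0011-0
  m21 ⊆ 01-101 [E]
  m22 ⊆ 010110 [E]
  m24 ⊆ 0110-0,01100-
  m25 ⊆ 0-1001,011-01,01100-
  m26 ⊆ -11010,0-1010,0110-0
  m29 ⊆ 01-101,011-01,0111-1
  m31 ⊆ 0111-1 [E]
  m34 ⊆ 100010 [E]
  m36 ⊆ -00100,1-0100,10010-
  m37 ⊆ 10010- [E]
  m43 ⊆ 101011 [E]
  m46 ⊆ -01110 [E]
  m49 ⊆ 1100-1 [E]
  m51 ⊆ 1100-1 [E]
  m52 ⊆ 1-0100,11-100
  m58 ⊆ -11010 [E]
  m60 ⊆ 11-100 [E]
E = {-01110, -11010, 0-1001, 000011, 01-101, 010110, 0111-1, 100010, 10010-, 101011, 11-100, 1100-1}

12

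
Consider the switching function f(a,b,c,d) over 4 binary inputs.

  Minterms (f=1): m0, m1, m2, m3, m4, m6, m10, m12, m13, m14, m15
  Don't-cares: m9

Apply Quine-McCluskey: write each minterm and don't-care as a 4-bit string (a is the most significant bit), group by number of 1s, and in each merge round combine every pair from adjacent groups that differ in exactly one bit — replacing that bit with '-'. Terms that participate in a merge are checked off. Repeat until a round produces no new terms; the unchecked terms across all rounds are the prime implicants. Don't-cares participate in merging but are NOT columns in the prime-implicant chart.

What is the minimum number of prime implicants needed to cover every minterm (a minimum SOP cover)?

Round 0: 0000✓ 0001✓ 0010✓ 0011✓ 0100✓ 0110✓ 1001✓ 1010✓ 1100✓ 1101✓ 1110✓ 1111✓
Round 1: -001 -010✓ -100✓ -110✓ 0-00✓ 0-10✓ 00-0✓ 00-1✓ 000-✓ 001-✓ 01-0✓ 1-01 1-10✓ 11-0✓ 11-1✓ 110-✓ 111-✓
Round 2: --10 -1-0 0--0 00-- 11--
PIs = {--10, -001, -1-0, 0--0, 00--, 1-01, 11--}
Coverage chart:
  m0: 0--0,00--
  m1: -001,00--
  m2: --10,0--0,00--
  m3: 00-- ←essential
  m4: -1-0,0--0
  m6: --10,-1-0,0--0
  m10: --10 ←essential
  m12: -1-0,11--
  m13: 1-01,11--
  m14: --10,-1-0,11--
  m15: 11-- ←essential
Essential: --10, 00--, 11--
Petrick residual → -1-0
Min cover (4 terms): cd' + bd' + a'b' + ab

4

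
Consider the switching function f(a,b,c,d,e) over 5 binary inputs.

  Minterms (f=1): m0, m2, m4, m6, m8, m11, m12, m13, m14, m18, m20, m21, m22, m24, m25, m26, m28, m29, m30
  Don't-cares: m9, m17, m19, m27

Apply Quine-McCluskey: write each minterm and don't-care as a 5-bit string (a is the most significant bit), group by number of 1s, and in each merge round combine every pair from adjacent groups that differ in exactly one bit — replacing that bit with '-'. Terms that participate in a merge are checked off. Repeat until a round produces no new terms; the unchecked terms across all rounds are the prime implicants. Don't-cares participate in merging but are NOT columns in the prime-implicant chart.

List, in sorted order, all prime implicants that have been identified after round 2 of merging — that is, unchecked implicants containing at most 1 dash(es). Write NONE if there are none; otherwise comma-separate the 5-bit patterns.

NONE

[col 0] 00000*, 00010*, 00100*, 00110*, 01000*, 01001*, 01011*, 01100*, 01101*, 01110*, 10001*, 10010*, 10011*, 10100*, 10101*, 10110*, 11000*, 11001*, 11010*, 11011*, 11100*, 11101*, 11110*
[col 1] -0010*, -0100*, -0110*, -1000*, -1001*, -1011*, -1100*, -1101*, -1110*, 0-000*, 0-100*, 0-110*, 00-00*, 00-10*, 000-0*, 001-0*, 01-00*, 01-01*, 010-1*, 0100-*, 011-0*, 0110-*, 1-001*, 1-010*, 1-011*, 1-100*, 1-101*, 1-110*, 10-01*, 10-10*, 100-1*, 1001-*, 101-0*, 1010-*, 11-00*, 11-01*, 11-10*, 110-0*, 110-1*, 1100-*, 1101-*, 111-0*, 1110-*
[col 2] --100*, --110*, -0-10, -01-0*, -1-00*, -1-01*, -10-1, -100-*, -11-0*, -110-*, 0--00, 0-1-0*, 00--0, 01-0-*, 1--01, 1--10, 1-0-1, 1-01-, 1-1-0*, 1-10-, 11--0, 11-0-*, 110--
[col 3] --1-0, -1-0-
Prime implicants: --1-0, -0-10, -1-0-, -10-1, 0--00, 00--0, 1--01, 1--10, 1-0-1, 1-01-, 1-10-, 11--0, 110--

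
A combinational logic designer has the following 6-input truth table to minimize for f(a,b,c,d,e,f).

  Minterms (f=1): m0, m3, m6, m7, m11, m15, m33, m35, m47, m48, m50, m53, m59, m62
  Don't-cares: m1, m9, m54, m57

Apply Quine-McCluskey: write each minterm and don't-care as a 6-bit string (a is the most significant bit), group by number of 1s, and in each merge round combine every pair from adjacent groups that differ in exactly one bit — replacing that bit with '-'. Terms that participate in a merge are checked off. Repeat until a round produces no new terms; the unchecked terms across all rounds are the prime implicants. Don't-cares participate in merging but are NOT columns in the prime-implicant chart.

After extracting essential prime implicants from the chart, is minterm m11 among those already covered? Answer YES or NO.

NO

size-2^0 implicants → 000000(✓)  000001(✓)  000011(✓)  000110(✓)  000111(✓)  001001(✓)  001011(✓)  001111(✓)  100001(✓)  100011(✓)  101111(✓)  110000(✓)  110010(✓)  110101  110110(✓)  111001(✓)  111011(✓)  111110(✓)
size-2^1 implicants → -00001(✓)  -00011(✓)  -01111  00-001(✓)  00-011(✓)  00-111(✓)  000-11(✓)  0000-1(✓)  00000-  00011-  001-11(✓)  0010-1(✓)  1000-1(✓)  11-110  110-10  1100-0  1110-1
size-2^2 implicants → -000-1  00--11  00-0-1
Unchecked terms (primes): -000-1, -01111, 00--11, 00-0-1, 00000-, 00011-, 11-110, 110-10, 1100-0, 110101, 1110-1
Minterm coverage:
  m0 ⊆ 00000- [E]
  m3 ⊆ -000-1,00--11,00-0-1
  m6 ⊆ 00011- [E]
  m7 ⊆ 00--11,00011-
  m11 ⊆ 00--11,00-0-1
  m15 ⊆ -01111,00--11
  m33 ⊆ -000-1 [E]
  m35 ⊆ -000-1 [E]
  m47 ⊆ -01111 [E]
  m48 ⊆ 1100-0 [E]
  m50 ⊆ 110-10,1100-0
  m53 ⊆ 110101 [E]
  m59 ⊆ 1110-1 [E]
  m62 ⊆ 11-110 [E]
E = {-000-1, -01111, 00000-, 00011-, 11-110, 1100-0, 110101, 1110-1}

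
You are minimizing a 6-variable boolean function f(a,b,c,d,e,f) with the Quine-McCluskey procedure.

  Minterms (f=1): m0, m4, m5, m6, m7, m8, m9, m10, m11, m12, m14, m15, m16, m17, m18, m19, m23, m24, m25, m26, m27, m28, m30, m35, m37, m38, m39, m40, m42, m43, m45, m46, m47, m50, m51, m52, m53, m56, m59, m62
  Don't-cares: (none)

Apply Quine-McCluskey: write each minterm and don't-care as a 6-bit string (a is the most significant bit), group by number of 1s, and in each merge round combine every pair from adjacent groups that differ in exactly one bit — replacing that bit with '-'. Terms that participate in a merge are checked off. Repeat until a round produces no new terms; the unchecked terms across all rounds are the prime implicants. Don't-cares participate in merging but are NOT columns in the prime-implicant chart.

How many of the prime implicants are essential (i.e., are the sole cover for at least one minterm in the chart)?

9

[col 0] 000000*, 000100*, 000101*, 000110*, 000111*, 001000*, 001001*, 001010*, 001011*, 001100*, 001110*, 001111*, 010000*, 010001*, 010010*, 010011*, 010111*, 011000*, 011001*, 011010*, 011011*, 011100*, 011110*, 100011*, 100101*, 100110*, 100111*, 101000*, 101010*, 101011*, 101101*, 101110*, 101111*, 110010*, 110011*, 110100*, 110101*, 111000*, 111011*, 111110*
[col 1] -00101*, -00110*, -00111*, -01000*, -01010*, -01011*, -01110*, -01111*, -10010*, -10011*, -11000*, -11011*, -11110*, 0-0000*, 0-0111, 0-1000*, 0-1001*, 0-1010*, 0-1011*, 0-1100*, 0-1110*, 00-000*, 00-100*, 00-110*, 00-111*, 000-00*, 0001-0*, 0001-1*, 00010-*, 00011-*, 001-00*, 001-10*, 001-11*, 0010-0*, 0010-1*, 00100-*, 00101-*, 0011-0*, 00111-*, 01-000*, 01-001*, 01-010*, 01-011*, 010-11, 0100-0*, 0100-1*, 01000-*, 01001-*, 011-00*, 011-10*, 0110-0*, 0110-1*, 01100-*, 01101-*, 0111-0*, 1-0011*, 1-0101, 1-1000*, 1-1011*, 1-1110*, 10-011*, 10-101*, 10-110*, 10-111*, 100-11*, 1001-1*, 10011-*, 101-10*, 101-11*, 1010-0*, 10101-*, 1011-1*, 10111-*, 11-011*, 11001-*, 11010-
[col 2] --1000, --1011, --1110, -0-110*, -0-111*, -001-1, -0011-*, -01-10*, -01-11*, -010-0, -0101-*, -0111-*, -1-011, -1001-, 0--000, 0-1-00*, 0-1-10*, 0-10-0*, 0-10-1*, 0-100-*, 0-101-*, 0-11-0*, 00--00, 00-1-0, 00-11-*, 0001--, 001--0*, 001-1-*, 0010--*, 01-0-0*, 01-0-1*, 01-00-*, 01-01-*, 0100--*, 011--0*, 0110--*, 1--011, 10--11, 10-1-1, 10-11-*, 101-1-*
[col 3] -0-11-, -01-1-, 0-1--0, 0-10--, 01-0--
Prime implicants: --1000, --1011, --1110, -0-11-, -001-1, -01-1-, -010-0, -1-011, -1001-, 0--000, 0-0111, 0-1--0, 0-10--, 00--00, 00-1-0, 0001--, 01-0--, 010-11, 1--011, 1-0101, 10--11, 10-1-1, 11010-
PI chart (minterm → PIs covering it):
  0 | 0--000,00--00
  4 | 00--00,00-1-0,0001--
  5 | -001-1,0001--
  6 | -0-11-,00-1-0,0001--
  7 | -0-11-,-001-1,0-0111,0001--
  8 | --1000,-010-0,0--000,0-1--0,0-10--,00--00
  9 | 0-10--  (sole → essential)
  10 | -01-1-,-010-0,0-1--0,0-10--
  11 | --1011,-01-1-,0-10--
  12 | 0-1--0,00--00,00-1-0
  14 | --1110,-0-11-,-01-1-,0-1--0,00-1-0
  15 | -0-11-,-01-1-
  16 | 0--000,01-0--
  17 | 01-0--  (sole → essential)
  18 | -1001-,01-0--
  19 | -1-011,-1001-,01-0--,010-11
  23 | 0-0111,010-11
  24 | --1000,0--000,0-1--0,0-10--,01-0--
  25 | 0-10--,01-0--
  26 | 0-1--0,0-10--,01-0--
  27 | --1011,-1-011,0-10--,01-0--
  28 | 0-1--0  (sole → essential)
  30 | --1110,0-1--0
  35 | 1--011,10--11
  37 | -001-1,1-0101,10-1-1
  38 | -0-11-  (sole → essential)
  39 | -0-11-,-001-1,10--11,10-1-1
  40 | --1000,-010-0
  42 | -01-1-,-010-0
  43 | --1011,-01-1-,1--011,10--11
  45 | 10-1-1  (sole → essential)
  46 | --1110,-0-11-,-01-1-
  47 | -0-11-,-01-1-,10--11,10-1-1
  50 | -1001-  (sole → essential)
  51 | -1-011,-1001-,1--011
  52 | 11010-  (sole → essential)
  53 | 1-0101,11010-
  56 | --1000  (sole → essential)
  59 | --1011,-1-011,1--011
  62 | --1110  (sole → essential)
Essential prime implicants: --1000, --1110, -0-11-, -1001-, 0-1--0, 0-10--, 01-0--, 10-1-1, 11010-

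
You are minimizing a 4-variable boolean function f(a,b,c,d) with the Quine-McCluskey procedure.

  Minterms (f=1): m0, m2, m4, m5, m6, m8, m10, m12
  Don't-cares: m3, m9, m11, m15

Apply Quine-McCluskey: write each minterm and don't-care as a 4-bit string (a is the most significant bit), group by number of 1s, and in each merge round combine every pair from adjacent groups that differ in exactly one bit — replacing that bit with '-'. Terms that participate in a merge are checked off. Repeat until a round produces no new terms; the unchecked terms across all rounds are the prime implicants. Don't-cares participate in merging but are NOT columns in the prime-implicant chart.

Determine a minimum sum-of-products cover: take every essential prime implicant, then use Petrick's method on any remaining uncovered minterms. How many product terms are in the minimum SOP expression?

Round 0: 0000✓ 0010✓ 0011✓ 0100✓ 0101✓ 0110✓ 1000✓ 1001✓ 1010✓ 1011✓ 1100✓ 1111✓
Round 1: -000✓ -010✓ -011✓ -100✓ 0-00✓ 0-10✓ 00-0✓ 001-✓ 01-0✓ 010- 1-00✓ 1-11 10-0✓ 10-1✓ 100-✓ 101-✓
Round 2: --00 -0-0 -01- 0--0 10--
PIs = {--00, -0-0, -01-, 0--0, 010-, 1-11, 10--}
Coverage chart:
  m0: --00,-0-0,0--0
  m2: -0-0,-01-,0--0
  m4: --00,0--0,010-
  m5: 010- ←essential
  m6: 0--0 ←essential
  m8: --00,-0-0,10--
  m10: -0-0,-01-,10--
  m12: --00 ←essential
Essential: --00, 0--0, 010-
Petrick residual → -0-0
Min cover (4 terms): c'd' + b'd' + a'd' + a'bc'

4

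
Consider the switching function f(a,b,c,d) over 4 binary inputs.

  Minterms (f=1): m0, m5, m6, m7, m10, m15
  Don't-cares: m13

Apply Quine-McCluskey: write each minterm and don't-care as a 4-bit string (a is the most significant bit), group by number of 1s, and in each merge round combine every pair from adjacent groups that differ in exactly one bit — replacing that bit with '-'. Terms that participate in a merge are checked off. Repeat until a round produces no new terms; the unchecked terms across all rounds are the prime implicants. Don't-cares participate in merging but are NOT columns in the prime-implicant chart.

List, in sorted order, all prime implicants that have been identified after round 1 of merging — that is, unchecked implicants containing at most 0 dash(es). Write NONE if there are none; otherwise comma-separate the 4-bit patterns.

[col 0] 0000, 0101*, 0110*, 0111*, 1010, 1101*, 1111*
[col 1] -101*, -111*, 01-1*, 011-, 11-1*
[col 2] -1-1
Prime implicants: -1-1, 0000, 011-, 1010

0000, 1010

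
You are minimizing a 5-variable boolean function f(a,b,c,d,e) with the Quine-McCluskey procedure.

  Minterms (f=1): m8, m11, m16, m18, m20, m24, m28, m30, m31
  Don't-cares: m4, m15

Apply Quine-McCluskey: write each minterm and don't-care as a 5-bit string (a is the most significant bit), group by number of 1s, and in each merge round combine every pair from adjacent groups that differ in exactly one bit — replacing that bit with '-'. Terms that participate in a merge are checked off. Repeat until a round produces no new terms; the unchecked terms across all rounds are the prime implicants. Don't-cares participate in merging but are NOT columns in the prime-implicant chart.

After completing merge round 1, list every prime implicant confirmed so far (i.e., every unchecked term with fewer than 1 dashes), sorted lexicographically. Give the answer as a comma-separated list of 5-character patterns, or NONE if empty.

NONE

[col 0] 00100*, 01000*, 01011*, 01111*, 10000*, 10010*, 10100*, 11000*, 11100*, 11110*, 11111*
[col 1] -0100, -1000, -1111, 01-11, 1-000*, 1-100*, 10-00*, 100-0, 11-00*, 111-0, 1111-
[col 2] 1--00
Prime implicants: -0100, -1000, -1111, 01-11, 1--00, 100-0, 111-0, 1111-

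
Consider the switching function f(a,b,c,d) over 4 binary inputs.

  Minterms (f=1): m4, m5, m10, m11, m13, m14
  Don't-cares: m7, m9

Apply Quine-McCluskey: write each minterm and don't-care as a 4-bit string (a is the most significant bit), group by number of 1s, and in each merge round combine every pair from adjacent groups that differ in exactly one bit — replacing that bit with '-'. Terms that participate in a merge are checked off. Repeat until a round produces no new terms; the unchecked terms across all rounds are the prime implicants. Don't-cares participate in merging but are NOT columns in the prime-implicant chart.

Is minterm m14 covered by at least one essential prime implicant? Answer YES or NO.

YES

[col 0] 0100*, 0101*, 0111*, 1001*, 1010*, 1011*, 1101*, 1110*
[col 1] -101, 01-1, 010-, 1-01, 1-10, 10-1, 101-
Prime implicants: -101, 01-1, 010-, 1-01, 1-10, 10-1, 101-
PI chart (minterm → PIs covering it):
  4 | 010-  (sole → essential)
  5 | -101,01-1,010-
  10 | 1-10,101-
  11 | 10-1,101-
  13 | -101,1-01
  14 | 1-10  (sole → essential)
Essential prime implicants: 010-, 1-10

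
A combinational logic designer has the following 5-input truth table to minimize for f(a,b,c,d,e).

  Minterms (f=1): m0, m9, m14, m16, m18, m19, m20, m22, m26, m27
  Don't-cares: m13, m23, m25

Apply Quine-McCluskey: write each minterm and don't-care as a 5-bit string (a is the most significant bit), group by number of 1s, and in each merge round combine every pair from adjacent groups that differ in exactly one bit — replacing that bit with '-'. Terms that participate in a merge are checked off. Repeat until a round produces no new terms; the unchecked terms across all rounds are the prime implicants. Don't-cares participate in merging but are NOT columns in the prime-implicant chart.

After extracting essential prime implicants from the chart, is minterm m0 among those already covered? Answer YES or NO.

YES

size-2^0 implicants → 00000(✓)  01001(✓)  01101(✓)  01110  10000(✓)  10010(✓)  10011(✓)  10100(✓)  10110(✓)  10111(✓)  11001(✓)  11010(✓)  11011(✓)
size-2^1 implicants → -0000  -1001  01-01  1-010(✓)  1-011(✓)  10-00(✓)  10-10(✓)  10-11(✓)  100-0(✓)  1001-(✓)  101-0(✓)  1011-(✓)  110-1  1101-(✓)
size-2^2 implicants → 1-01-  10--0  10-1-
Unchecked terms (primes): -0000, -1001, 01-01, 01110, 1-01-, 10--0, 10-1-, 110-1
Minterm coverage:
  m0 ⊆ -0000 [E]
  m9 ⊆ -1001,01-01
  m14 ⊆ 01110 [E]
  m16 ⊆ -0000,10--0
  m18 ⊆ 1-01-,10--0,10-1-
  m19 ⊆ 1-01-,10-1-
  m20 ⊆ 10--0 [E]
  m22 ⊆ 10--0,10-1-
  m26 ⊆ 1-01- [E]
  m27 ⊆ 1-01-,110-1
E = {-0000, 01110, 1-01-, 10--0}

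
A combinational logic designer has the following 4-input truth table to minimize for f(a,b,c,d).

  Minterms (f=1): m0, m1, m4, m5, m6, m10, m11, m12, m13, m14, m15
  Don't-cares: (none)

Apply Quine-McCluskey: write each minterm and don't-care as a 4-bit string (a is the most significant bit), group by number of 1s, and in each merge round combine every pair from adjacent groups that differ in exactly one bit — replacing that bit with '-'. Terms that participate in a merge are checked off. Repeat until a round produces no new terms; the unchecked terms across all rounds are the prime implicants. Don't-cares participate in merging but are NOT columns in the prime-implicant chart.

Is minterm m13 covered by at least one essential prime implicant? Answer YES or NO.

NO

[col 0] 0000*, 0001*, 0100*, 0101*, 0110*, 1010*, 1011*, 1100*, 1101*, 1110*, 1111*
[col 1] -100*, -101*, -110*, 0-00*, 0-01*, 000-*, 01-0*, 010-*, 1-10*, 1-11*, 101-*, 11-0*, 11-1*, 110-*, 111-*
[col 2] -1-0, -10-, 0-0-, 1-1-, 11--
Prime implicants: -1-0, -10-, 0-0-, 1-1-, 11--
PI chart (minterm → PIs covering it):
  0 | 0-0-  (sole → essential)
  1 | 0-0-  (sole → essential)
  4 | -1-0,-10-,0-0-
  5 | -10-,0-0-
  6 | -1-0  (sole → essential)
  10 | 1-1-  (sole → essential)
  11 | 1-1-  (sole → essential)
  12 | -1-0,-10-,11--
  13 | -10-,11--
  14 | -1-0,1-1-,11--
  15 | 1-1-,11--
Essential prime implicants: -1-0, 0-0-, 1-1-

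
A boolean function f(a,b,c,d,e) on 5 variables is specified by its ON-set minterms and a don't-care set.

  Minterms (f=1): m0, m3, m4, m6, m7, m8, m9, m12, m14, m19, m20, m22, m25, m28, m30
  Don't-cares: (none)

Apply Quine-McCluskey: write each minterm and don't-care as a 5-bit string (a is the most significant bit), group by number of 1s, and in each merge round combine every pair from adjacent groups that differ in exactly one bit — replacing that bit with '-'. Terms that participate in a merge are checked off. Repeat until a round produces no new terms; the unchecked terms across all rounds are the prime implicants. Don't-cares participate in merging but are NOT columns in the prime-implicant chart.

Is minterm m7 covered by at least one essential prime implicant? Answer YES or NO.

size-2^0 implicants → 00000(✓)  00011(✓)  00100(✓)  00110(✓)  00111(✓)  01000(✓)  01001(✓)  01100(✓)  01110(✓)  10011(✓)  10100(✓)  10110(✓)  11001(✓)  11100(✓)  11110(✓)
size-2^1 implicants → -0011  -0100(✓)  -0110(✓)  -1001  -1100(✓)  -1110(✓)  0-000(✓)  0-100(✓)  0-110(✓)  00-00(✓)  00-11  001-0(✓)  0011-  01-00(✓)  0100-  011-0(✓)  1-100(✓)  1-110(✓)  101-0(✓)  111-0(✓)
size-2^2 implicants → --100(✓)  --110(✓)  -01-0(✓)  -11-0(✓)  0--00  0-1-0(✓)  1-1-0(✓)
size-2^3 implicants → --1-0
Unchecked terms (primes): --1-0, -0011, -1001, 0--00, 00-11, 0011-, 0100-
Minterm coverage:
  m0 ⊆ 0--00 [E]
  m3 ⊆ -0011,00-11
  m4 ⊆ --1-0,0--00
  m6 ⊆ --1-0,0011-
  m7 ⊆ 00-11,0011-
  m8 ⊆ 0--00,0100-
  m9 ⊆ -1001,0100-
  m12 ⊆ --1-0,0--00
  m14 ⊆ --1-0 [E]
  m19 ⊆ -0011 [E]
  m20 ⊆ --1-0 [E]
  m22 ⊆ --1-0 [E]
  m25 ⊆ -1001 [E]
  m28 ⊆ --1-0 [E]
  m30 ⊆ --1-0 [E]
E = {--1-0, -0011, -1001, 0--00}

NO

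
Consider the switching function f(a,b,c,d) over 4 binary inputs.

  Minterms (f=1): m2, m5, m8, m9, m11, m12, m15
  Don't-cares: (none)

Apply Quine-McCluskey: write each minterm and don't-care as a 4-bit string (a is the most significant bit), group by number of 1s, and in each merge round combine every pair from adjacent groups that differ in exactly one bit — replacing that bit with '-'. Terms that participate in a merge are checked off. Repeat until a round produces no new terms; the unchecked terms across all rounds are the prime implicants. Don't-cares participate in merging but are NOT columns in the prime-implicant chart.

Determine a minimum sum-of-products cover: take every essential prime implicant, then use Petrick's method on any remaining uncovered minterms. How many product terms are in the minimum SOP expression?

5

Round 0: 0010 0101 1000✓ 1001✓ 1011✓ 1100✓ 1111✓
Round 1: 1-00 1-11 10-1 100-
PIs = {0010, 0101, 1-00, 1-11, 10-1, 100-}
Coverage chart:
  m2: 0010 ←essential
  m5: 0101 ←essential
  m8: 1-00,100-
  m9: 10-1,100-
  m11: 1-11,10-1
  m12: 1-00 ←essential
  m15: 1-11 ←essential
Essential: 0010, 0101, 1-00, 1-11
Petrick residual → 10-1
Min cover (5 terms): a'b'cd' + a'bc'd + ac'd' + acd + ab'd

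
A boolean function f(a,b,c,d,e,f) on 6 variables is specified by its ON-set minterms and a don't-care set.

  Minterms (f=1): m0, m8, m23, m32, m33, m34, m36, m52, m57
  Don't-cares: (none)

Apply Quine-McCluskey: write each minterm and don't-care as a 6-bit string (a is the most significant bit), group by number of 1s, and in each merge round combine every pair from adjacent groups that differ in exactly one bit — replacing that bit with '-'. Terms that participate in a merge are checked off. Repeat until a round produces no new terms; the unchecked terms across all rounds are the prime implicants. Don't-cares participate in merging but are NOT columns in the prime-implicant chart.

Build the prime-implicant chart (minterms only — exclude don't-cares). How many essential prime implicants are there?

[col 0] 000000*, 001000*, 010111, 100000*, 100001*, 100010*, 100100*, 110100*, 111001
[col 1] -00000, 00-000, 1-0100, 100-00, 1000-0, 10000-
Prime implicants: -00000, 00-000, 010111, 1-0100, 100-00, 1000-0, 10000-, 111001
PI chart (minterm → PIs covering it):
  0 | -00000,00-000
  8 | 00-000  (sole → essential)
  23 | 010111  (sole → essential)
  32 | -00000,100-00,1000-0,10000-
  33 | 10000-  (sole → essential)
  34 | 1000-0  (sole → essential)
  36 | 1-0100,100-00
  52 | 1-0100  (sole → essential)
  57 | 111001  (sole → essential)
Essential prime implicants: 00-000, 010111, 1-0100, 1000-0, 10000-, 111001

6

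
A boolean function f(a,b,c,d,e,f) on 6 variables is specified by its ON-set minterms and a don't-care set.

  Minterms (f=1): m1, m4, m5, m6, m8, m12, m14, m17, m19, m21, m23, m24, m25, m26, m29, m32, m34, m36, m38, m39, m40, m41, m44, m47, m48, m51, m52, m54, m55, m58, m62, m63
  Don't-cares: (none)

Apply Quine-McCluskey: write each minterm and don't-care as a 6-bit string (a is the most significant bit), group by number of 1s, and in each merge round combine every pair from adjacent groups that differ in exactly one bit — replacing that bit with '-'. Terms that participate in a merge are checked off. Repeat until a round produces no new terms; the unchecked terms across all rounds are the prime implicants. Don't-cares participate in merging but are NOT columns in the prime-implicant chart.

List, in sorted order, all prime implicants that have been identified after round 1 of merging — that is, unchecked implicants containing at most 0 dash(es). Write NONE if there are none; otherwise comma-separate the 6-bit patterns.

NONE

Round 0: 000001✓ 000100✓ 000101✓ 000110✓ 001000✓ 001100✓ 001110✓ 010001✓ 010011✓ 010101✓ 010111✓ 011000✓ 011001✓ 011010✓ 011101✓ 100000✓ 100010✓ 100100✓ 100110✓ 100111✓ 101000✓ 101001✓ 101100✓ 101111✓ 110000✓ 110011✓ 110100✓ 110110✓ 110111✓ 111010✓ 111110✓ 111111✓
Round 1: -00100✓ -00110✓ -01000✓ -01100✓ -10011✓ -10111✓ -11010 0-0001✓ 0-0101✓ 0-1000 00-100✓ 00-110✓ 000-01✓ 0001-0✓ 00010- 001-00✓ 0011-0✓ 01-001✓ 01-101✓ 010-01✓ 010-11✓ 0100-1✓ 0101-1✓ 011-01✓ 0110-0 01100- 1-0000✓ 1-0100✓ 1-0110✓ 1-0111✓ 1-1111✓ 10-000✓ 10-100✓ 10-111✓ 100-00✓ 100-10✓ 1000-0✓ 1001-0✓ 10011-✓ 101-00✓ 10100- 11-110✓ 11-111✓ 110-00✓ 110-11✓ 1101-0✓ 11011-✓ 111-10 11111-✓
Round 2: -0-100 -001-0 -01-00 -10-11 0-0-01 00-1-0 01--01 010--1 1--111 1-0-00 1-01-0 1-011- 10--00 100--0 11-11-
PIs = {-0-100, -001-0, -01-00, -10-11, -11010, 0-0-01, 0-1000, 00-1-0, 00010-, 01--01, 010--1, 0110-0, 01100-, 1--111, 1-0-00, 1-01-0, 1-011-, 10--00, 100--0, 10100-, 11-11-, 111-10}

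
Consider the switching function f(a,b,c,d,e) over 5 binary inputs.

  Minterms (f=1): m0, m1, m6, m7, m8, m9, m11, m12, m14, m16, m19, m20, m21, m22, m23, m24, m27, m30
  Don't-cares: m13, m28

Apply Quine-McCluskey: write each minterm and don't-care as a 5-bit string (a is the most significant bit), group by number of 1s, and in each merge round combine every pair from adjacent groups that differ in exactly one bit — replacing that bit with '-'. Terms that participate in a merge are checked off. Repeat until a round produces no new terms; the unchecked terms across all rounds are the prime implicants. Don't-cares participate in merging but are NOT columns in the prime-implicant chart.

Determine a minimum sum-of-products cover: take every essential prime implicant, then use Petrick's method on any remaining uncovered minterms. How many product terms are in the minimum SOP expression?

7

size-2^0 implicants → 00000(✓)  00001(✓)  00110(✓)  00111(✓)  01000(✓)  01001(✓)  01011(✓)  01100(✓)  01101(✓)  01110(✓)  10000(✓)  10011(✓)  10100(✓)  10101(✓)  10110(✓)  10111(✓)  11000(✓)  11011(✓)  11100(✓)  11110(✓)
size-2^1 implicants → -0000(✓)  -0110(✓)  -0111(✓)  -1000(✓)  -1011  -1100(✓)  -1110(✓)  0-000(✓)  0-001(✓)  0-110(✓)  0000-(✓)  0011-(✓)  01-00(✓)  01-01(✓)  010-1  0100-(✓)  011-0(✓)  0110-(✓)  1-000(✓)  1-011  1-100(✓)  1-110(✓)  10-00(✓)  10-11  101-0(✓)  101-1(✓)  1010-(✓)  1011-(✓)  11-00(✓)  111-0(✓)
size-2^2 implicants → --000  --110  -011-  -1-00  -11-0  0-00-  01-0-  1--00  1-1-0  101--
Unchecked terms (primes): --000, --110, -011-, -1-00, -1011, -11-0, 0-00-, 01-0-, 010-1, 1--00, 1-011, 1-1-0, 10-11, 101--
Minterm coverage:
  m0 ⊆ --000,0-00-
  m1 ⊆ 0-00- [E]
  m6 ⊆ --110,-011-
  m7 ⊆ -011- [E]
  m8 ⊆ --000,-1-00,0-00-,01-0-
  m9 ⊆ 0-00-,01-0-,010-1
  m11 ⊆ -1011,010-1
  m12 ⊆ -1-00,-11-0,01-0-
  m14 ⊆ --110,-11-0
  m16 ⊆ --000,1--00
  m19 ⊆ 1-011,10-11
  m20 ⊆ 1--00,1-1-0,101--
  m21 ⊆ 101-- [E]
  m22 ⊆ --110,-011-,1-1-0,101--
  m23 ⊆ -011-,10-11,101--
  m24 ⊆ --000,-1-00,1--00
  m27 ⊆ -1011,1-011
  m30 ⊆ --110,-11-0,1-1-0
E = {-011-, 0-00-, 101--}
Petrick residual → --000, -1011, -11-0, 1-011
Cover = c'd'e' + b'cd + bc'de + bce' + a'c'd' + ac'de + ab'c  |cover|=7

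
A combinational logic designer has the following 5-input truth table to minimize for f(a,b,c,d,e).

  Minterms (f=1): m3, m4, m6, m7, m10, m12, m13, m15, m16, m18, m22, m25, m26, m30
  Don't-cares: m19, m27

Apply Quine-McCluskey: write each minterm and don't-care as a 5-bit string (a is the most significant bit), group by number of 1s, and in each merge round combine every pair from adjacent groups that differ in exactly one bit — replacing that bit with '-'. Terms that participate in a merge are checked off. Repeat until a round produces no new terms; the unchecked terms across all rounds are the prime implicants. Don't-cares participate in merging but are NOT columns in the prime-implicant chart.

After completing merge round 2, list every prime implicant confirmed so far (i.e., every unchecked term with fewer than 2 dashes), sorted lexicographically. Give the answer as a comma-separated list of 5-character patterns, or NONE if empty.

Round 0: 00011✓ 00100✓ 00110✓ 00111✓ 01010✓ 01100✓ 01101✓ 01111✓ 10000✓ 10010✓ 10011✓ 10110✓ 11001✓ 11010✓ 11011✓ 11110✓
Round 1: -0011 -0110 -1010 0-100 0-111 00-11 001-0 0011- 011-1 0110- 1-010✓ 1-011✓ 1-110✓ 10-10✓ 100-0 1001-✓ 11-10✓ 110-1 1101-✓
Round 2: 1--10 1-01-
PIs = {-0011, -0110, -1010, 0-100, 0-111, 00-11, 001-0, 0011-, 011-1, 0110-, 1--10, 1-01-, 100-0, 110-1}

-0011, -0110, -1010, 0-100, 0-111, 00-11, 001-0, 0011-, 011-1, 0110-, 100-0, 110-1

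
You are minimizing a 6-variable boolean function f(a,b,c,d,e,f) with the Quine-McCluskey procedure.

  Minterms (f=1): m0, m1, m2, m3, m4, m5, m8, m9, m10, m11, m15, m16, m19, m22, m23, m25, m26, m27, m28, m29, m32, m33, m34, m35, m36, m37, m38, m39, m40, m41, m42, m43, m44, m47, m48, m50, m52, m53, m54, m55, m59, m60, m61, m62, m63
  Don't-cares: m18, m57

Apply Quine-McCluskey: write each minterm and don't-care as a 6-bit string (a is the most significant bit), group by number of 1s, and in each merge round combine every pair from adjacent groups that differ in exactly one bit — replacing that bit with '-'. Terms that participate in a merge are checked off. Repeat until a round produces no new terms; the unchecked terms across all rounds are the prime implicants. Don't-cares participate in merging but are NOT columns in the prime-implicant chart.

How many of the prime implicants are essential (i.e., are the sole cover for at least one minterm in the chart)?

[col 0] 000000*, 000001*, 000010*, 000011*, 000100*, 000101*, 001000*, 001001*, 001010*, 001011*, 001111*, 010000*, 010010*, 010011*, 010110*, 010111*, 011001*, 011010*, 011011*, 011100*, 011101*, 100000*, 100001*, 100010*, 100011*, 100100*, 100101*, 100110*, 100111*, 101000*, 101001*, 101010*, 101011*, 101100*, 101111*, 110000*, 110010*, 110100*, 110101*, 110110*, 110111*, 111001*, 111011*, 111100*, 111101*, 111110*, 111111*
[col 1] -00000*, -00001*, -00010*, -00011*, -00100*, -00101*, -01000*, -01001*, -01010*, -01011*, -01111*, -10000*, -10010*, -10110*, -10111*, -11001*, -11011*, -11100*, -11101*, 0-0000*, 0-0010*, 0-0011*, 0-1001*, 0-1010*, 0-1011*, 00-000*, 00-001*, 00-010*, 00-011*, 000-00*, 000-01*, 0000-0*, 0000-1*, 00000-*, 00001-*, 00010-*, 001-11*, 0010-0*, 0010-1*, 00100-*, 00101-*, 01-010*, 01-011*, 010-10*, 010-11*, 0100-0*, 01001-*, 01011-*, 011-01*, 0110-1*, 01101-*, 01110-*, 1-0000*, 1-0010*, 1-0100*, 1-0101*, 1-0110*, 1-0111*, 1-1001*, 1-1011*, 1-1100*, 1-1111*, 10-000*, 10-001*, 10-010*, 10-011*, 10-100*, 10-111*, 100-00*, 100-01*, 100-10*, 100-11*, 1000-0*, 1000-1*, 10000-*, 10001-*, 1001-0*, 1001-1*, 10010-*, 10011-*, 101-00*, 101-11*, 1010-0*, 1010-1*, 10100-*, 10101-*, 11-100*, 11-101*, 11-110*, 11-111*, 110-00*, 110-10*, 1100-0*, 1101-0*, 1101-1*, 11010-*, 11011-*, 111-01*, 111-11*, 1110-1*, 1111-0*, 1111-1*, 11110-*, 11111-*
[col 2] --0000*, --0010*, --1001*, --1011*, -0-000*, -0-001*, -0-010*, -0-011*, -00-00*, -00-01*, -000-0*, -000-1*, -0000-*, -0001-*, -0010-*, -01-11, -010-0*, -010-1*, -0100-*, -0101-*, -10-10, -100-0*, -1011-, -11-01, -110-1*, -1110-, 0--010*, 0--011*, 0-00-0*, 0-001-*, 0-10-1*, 0-101-*, 00-0-0*, 00-0-1*, 00-00-*, 00-01-*, 000-0-*, 0000--*, 0010--*, 01-01-*, 010-1-, 1--100, 1--111, 1-0-00*, 1-0-10*, 1-00-0*, 1-01-0*, 1-01-1*, 1-010-*, 1-011-*, 1-1-11, 1-10-1*, 10--00, 10--11, 10-0-0*, 10-0-1*, 10-00-*, 10-01-*, 100--0*, 100--1*, 100-0-*, 100-1-*, 1000--*, 1001--*, 1010--*, 11-1-0*, 11-1-1*, 11-10-*, 11-11-*, 110--0*, 1101--*, 111--1, 1111--*
[col 3] --00-0, --10-1, -0-0-0*, -0-0-1*, -0-00-*, -0-01-*, -00-0-, -000--*, -010--*, 0--01-, 00-0--*, 1-0--0, 1-01--, 10-0--*, 100---, 11-1--
[col 4] -0-0--
Prime implicants: --00-0, --10-1, -0-0--, -00-0-, -01-11, -10-10, -1011-, -11-01, -1110-, 0--01-, 010-1-, 1--100, 1--111, 1-0--0, 1-01--, 1-1-11, 10--00, 10--11, 100---, 11-1--, 111--1
PI chart (minterm → PIs covering it):
  0 | --00-0,-0-0--,-00-0-
  1 | -0-0--,-00-0-
  2 | --00-0,-0-0--,0--01-
  3 | -0-0--,0--01-
  4 | -00-0-  (sole → essential)
  5 | -00-0-  (sole → essential)
  8 | -0-0--  (sole → essential)
  9 | --10-1,-0-0--
  10 | -0-0--,0--01-
  11 | --10-1,-0-0--,-01-11,0--01-
  15 | -01-11  (sole → essential)
  16 | --00-0  (sole → essential)
  19 | 0--01-,010-1-
  22 | -10-10,-1011-,010-1-
  23 | -1011-,010-1-
  25 | --10-1,-11-01
  26 | 0--01-  (sole → essential)
  27 | --10-1,0--01-
  28 | -1110-  (sole → essential)
  29 | -11-01,-1110-
  32 | --00-0,-0-0--,-00-0-,1-0--0,10--00,100---
  33 | -0-0--,-00-0-,100---
  34 | --00-0,-0-0--,1-0--0,100---
  35 | -0-0--,10--11,100---
  36 | -00-0-,1--100,1-0--0,1-01--,10--00,100---
  37 | -00-0-,1-01--,100---
  38 | 1-0--0,1-01--,100---
  39 | 1--111,1-01--,10--11,100---
  40 | -0-0--,10--00
  41 | --10-1,-0-0--
  42 | -0-0--  (sole → essential)
  43 | --10-1,-0-0--,-01-11,1-1-11,10--11
  44 | 1--100,10--00
  47 | -01-11,1--111,1-1-11,10--11
  48 | --00-0,1-0--0
  50 | --00-0,-10-10,1-0--0
  52 | 1--100,1-0--0,1-01--,11-1--
  53 | 1-01--,11-1--
  54 | -10-10,-1011-,1-0--0,1-01--,11-1--
  55 | -1011-,1--111,1-01--,11-1--
  59 | --10-1,1-1-11,111--1
  60 | -1110-,1--100,11-1--
  61 | -11-01,-1110-,11-1--,111--1
  62 | 11-1--  (sole → essential)
  63 | 1--111,1-1-11,11-1--,111--1
Essential prime implicants: --00-0, -0-0--, -00-0-, -01-11, -1110-, 0--01-, 11-1--

7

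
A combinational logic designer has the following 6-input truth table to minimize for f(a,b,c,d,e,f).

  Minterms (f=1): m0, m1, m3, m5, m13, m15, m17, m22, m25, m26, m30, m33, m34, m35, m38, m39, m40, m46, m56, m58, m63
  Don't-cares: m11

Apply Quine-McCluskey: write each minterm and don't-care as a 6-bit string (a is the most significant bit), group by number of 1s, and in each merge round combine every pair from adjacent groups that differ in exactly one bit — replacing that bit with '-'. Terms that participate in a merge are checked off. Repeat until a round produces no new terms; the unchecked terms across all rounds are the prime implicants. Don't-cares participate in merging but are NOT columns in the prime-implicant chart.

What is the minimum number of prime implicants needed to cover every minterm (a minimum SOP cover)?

Round 0: 000000✓ 000001✓ 000011✓ 000101✓ 001011✓ 001101✓ 001111✓ 010001✓ 010110✓ 011001✓ 011010✓ 011110✓ 100001✓ 100010✓ 100011✓ 100110✓ 100111✓ 101000✓ 101110✓ 111000✓ 111010✓ 111111
Round 1: -00001✓ -00011✓ -11010 0-0001 00-011 00-101 000-01 0000-1✓ 00000- 001-11 0011-1 01-001 01-110 011-10 1-1000 10-110 100-10✓ 100-11✓ 1000-1✓ 10001-✓ 10011-✓ 1110-0
Round 2: -000-1 100-1-
PIs = {-000-1, -11010, 0-0001, 00-011, 00-101, 000-01, 00000-, 001-11, 0011-1, 01-001, 01-110, 011-10, 1-1000, 10-110, 100-1-, 1110-0, 111111}
Coverage chart:
  m0: 00000- ←essential
  m1: -000-1,0-0001,000-01,00000-
  m3: -000-1,00-011
  m5: 00-101,000-01
  m13: 00-101,0011-1
  m15: 001-11,0011-1
  m17: 0-0001,01-001
  m22: 01-110 ←essential
  m25: 01-001 ←essential
  m26: -11010,011-10
  m30: 01-110,011-10
  m33: -000-1 ←essential
  m34: 100-1- ←essential
  m35: -000-1,100-1-
  m38: 10-110,100-1-
  m39: 100-1- ←essential
  m40: 1-1000 ←essential
  m46: 10-110 ←essential
  m56: 1-1000,1110-0
  m58: -11010,1110-0
  m63: 111111 ←essential
Essential: -000-1, 00000-, 01-001, 01-110, 1-1000, 10-110, 100-1-, 111111
Petrick residual → -11010, 00-101, 001-11
Min cover (11 terms): b'c'd'f + bcd'ef' + a'b'de'f + a'b'c'd'e' + a'b'cef + a'bd'e'f + a'bdef' + acd'e'f' + ab'def' + ab'c'e + abcdef

11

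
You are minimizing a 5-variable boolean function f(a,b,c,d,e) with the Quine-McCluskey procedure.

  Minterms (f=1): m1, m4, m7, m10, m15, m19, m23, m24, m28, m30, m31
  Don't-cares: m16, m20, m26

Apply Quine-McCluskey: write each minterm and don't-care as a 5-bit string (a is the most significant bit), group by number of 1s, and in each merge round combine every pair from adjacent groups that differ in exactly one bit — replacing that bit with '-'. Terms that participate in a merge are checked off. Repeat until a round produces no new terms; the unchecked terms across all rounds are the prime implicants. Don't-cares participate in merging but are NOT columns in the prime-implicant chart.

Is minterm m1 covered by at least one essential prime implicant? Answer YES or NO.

Round 0: 00001 00100✓ 00111✓ 01010✓ 01111✓ 10000✓ 10011✓ 10100✓ 10111✓ 11000✓ 11010✓ 11100✓ 11110✓ 11111✓
Round 1: -0100 -0111✓ -1010 -1111✓ 0-111✓ 1-000✓ 1-100✓ 1-111✓ 10-00✓ 10-11 11-00✓ 11-10✓ 110-0✓ 111-0✓ 1111-
Round 2: --111 1--00 11--0
PIs = {--111, -0100, -1010, 00001, 1--00, 10-11, 11--0, 1111-}
Coverage chart:
  m1: 00001 ←essential
  m4: -0100 ←essential
  m7: --111 ←essential
  m10: -1010 ←essential
  m15: --111 ←essential
  m19: 10-11 ←essential
  m23: --111,10-11
  m24: 1--00,11--0
  m28: 1--00,11--0
  m30: 11--0,1111-
  m31: --111,1111-
Essential: --111, -0100, -1010, 00001, 10-11

YES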